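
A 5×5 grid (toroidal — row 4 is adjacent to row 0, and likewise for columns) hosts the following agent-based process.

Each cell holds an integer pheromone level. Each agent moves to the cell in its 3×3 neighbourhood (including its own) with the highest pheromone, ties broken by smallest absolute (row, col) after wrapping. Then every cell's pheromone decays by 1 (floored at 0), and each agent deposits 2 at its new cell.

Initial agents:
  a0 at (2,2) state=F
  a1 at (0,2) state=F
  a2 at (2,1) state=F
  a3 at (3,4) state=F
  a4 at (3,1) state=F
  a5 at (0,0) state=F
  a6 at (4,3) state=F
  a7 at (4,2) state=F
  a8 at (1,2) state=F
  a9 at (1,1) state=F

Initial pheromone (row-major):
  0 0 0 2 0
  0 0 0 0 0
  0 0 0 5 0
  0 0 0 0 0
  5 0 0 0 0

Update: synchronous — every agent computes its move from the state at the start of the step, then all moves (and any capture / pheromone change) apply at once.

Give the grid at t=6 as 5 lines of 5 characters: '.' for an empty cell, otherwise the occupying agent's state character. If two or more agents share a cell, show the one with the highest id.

...F.
.....
...F.
.....
F....

t=1: a0@(2,3) a1@(0,3) a2@(1,0) a3@(2,3) a4@(4,0) a5@(4,0) a6@(0,3) a7@(0,3) a8@(2,3) a9@(0,0) | pheromone: 2 0 0 7 0 / 2 0 0 0 0 / 0 0 0 10 0 / 0 0 0 0 0 / 8 0 0 0 0
t=2: a0@(2,3) a1@(0,3) a2@(0,0) a3@(2,3) a4@(4,0) a5@(4,0) a6@(0,3) a7@(0,3) a8@(2,3) a9@(4,0) | pheromone: 3 0 0 12 0 / 1 0 0 0 0 / 0 0 0 15 0 / 0 0 0 0 0 / 13 0 0 0 0
t=3: a0@(2,3) a1@(0,3) a2@(4,0) a3@(2,3) a4@(4,0) a5@(4,0) a6@(0,3) a7@(0,3) a8@(2,3) a9@(4,0) | pheromone: 2 0 0 17 0 / 0 0 0 0 0 / 0 0 0 20 0 / 0 0 0 0 0 / 20 0 0 0 0
t=4: a0@(2,3) a1@(0,3) a2@(4,0) a3@(2,3) a4@(4,0) a5@(4,0) a6@(0,3) a7@(0,3) a8@(2,3) a9@(4,0) | pheromone: 1 0 0 22 0 / 0 0 0 0 0 / 0 0 0 25 0 / 0 0 0 0 0 / 27 0 0 0 0
t=5: a0@(2,3) a1@(0,3) a2@(4,0) a3@(2,3) a4@(4,0) a5@(4,0) a6@(0,3) a7@(0,3) a8@(2,3) a9@(4,0) | pheromone: 0 0 0 27 0 / 0 0 0 0 0 / 0 0 0 30 0 / 0 0 0 0 0 / 34 0 0 0 0
t=6: a0@(2,3) a1@(0,3) a2@(4,0) a3@(2,3) a4@(4,0) a5@(4,0) a6@(0,3) a7@(0,3) a8@(2,3) a9@(4,0) | pheromone: 0 0 0 32 0 / 0 0 0 0 0 / 0 0 0 35 0 / 0 0 0 0 0 / 41 0 0 0 0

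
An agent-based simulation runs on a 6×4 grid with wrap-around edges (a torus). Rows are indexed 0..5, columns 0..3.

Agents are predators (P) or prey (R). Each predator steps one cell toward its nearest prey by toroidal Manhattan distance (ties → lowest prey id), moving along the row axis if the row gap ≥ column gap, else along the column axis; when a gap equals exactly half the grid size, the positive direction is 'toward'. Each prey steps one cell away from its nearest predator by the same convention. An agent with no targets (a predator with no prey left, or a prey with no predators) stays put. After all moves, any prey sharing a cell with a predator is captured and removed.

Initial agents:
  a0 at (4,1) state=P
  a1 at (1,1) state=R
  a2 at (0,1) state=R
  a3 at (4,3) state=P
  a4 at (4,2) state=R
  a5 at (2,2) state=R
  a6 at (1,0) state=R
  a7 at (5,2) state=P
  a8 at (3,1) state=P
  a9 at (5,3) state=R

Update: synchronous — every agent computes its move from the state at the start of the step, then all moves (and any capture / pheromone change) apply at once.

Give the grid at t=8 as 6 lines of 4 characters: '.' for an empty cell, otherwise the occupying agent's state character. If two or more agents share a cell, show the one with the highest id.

..R.
..R.
....
....
PPR.
....

t=1: a0@(4,2):P a1@(0,1):R a2@(1,1):R a3@(4,2):P a4@(4,3):R a5@(1,2):R a6@(0,0):R a7@(4,2):P a8@(2,1):P a9@(0,3):R
t=2: a0@(4,3):P a1@(5,1):R a2@(0,1):R a3@(4,3):P a4@(4,0):R a5@(0,2):R a6@(5,0):R a7@(4,3):P a8@(1,1):P a9@(1,3):R
t=3: a0@(4,0):P a1@(4,1):R a2@(5,1):R a3@(4,0):P a4@(4,1):R a5@(5,2):R a6@(0,0):R a7@(4,0):P a8@(0,1):P a9@(1,2):R
t=4: a0@(4,1):P a1@(4,2):R a3@(4,1):P a4@(4,2):R a5@(4,2):R a6@(0,3):R a7@(4,1):P a8@(5,1):P a9@(2,2):R
t=5: a0@(4,2):P a1@(4,3):R a3@(4,2):P a4@(4,3):R a5@(4,3):R a6@(0,2):R a7@(4,2):P a8@(4,1):P a9@(1,2):R
t=6: a0@(4,3):P a1@(4,0):R a3@(4,3):P a4@(4,0):R a5@(4,0):R a6@(1,2):R a7@(4,3):P a8@(4,2):P a9@(0,2):R
t=7: a0@(4,0):P a1@(4,1):R a3@(4,0):P a4@(4,1):R a5@(4,1):R a6@(0,2):R a7@(4,0):P a8@(4,3):P a9@(1,2):R
t=8: a0@(4,1):P a1@(4,2):R a3@(4,1):P a4@(4,2):R a5@(4,2):R a6@(1,2):R a7@(4,1):P a8@(4,0):P a9@(0,2):R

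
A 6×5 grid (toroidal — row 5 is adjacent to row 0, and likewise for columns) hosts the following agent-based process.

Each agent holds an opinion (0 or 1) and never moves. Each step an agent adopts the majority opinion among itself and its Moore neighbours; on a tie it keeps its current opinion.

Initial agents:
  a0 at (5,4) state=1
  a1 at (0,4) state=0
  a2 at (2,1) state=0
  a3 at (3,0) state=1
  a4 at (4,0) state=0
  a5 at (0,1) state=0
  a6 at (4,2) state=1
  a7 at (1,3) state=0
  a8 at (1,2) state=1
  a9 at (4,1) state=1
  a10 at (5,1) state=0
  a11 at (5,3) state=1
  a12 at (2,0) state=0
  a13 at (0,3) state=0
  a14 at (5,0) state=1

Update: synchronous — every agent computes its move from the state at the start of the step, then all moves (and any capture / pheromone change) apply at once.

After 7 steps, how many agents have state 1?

5

t=1: a0@(5,4):1 a1@(0,4):0 a2@(2,1):0 a3@(3,0):0 a4@(4,0):1 a5@(0,1):0 a6@(4,2):1 a7@(1,3):0 a8@(1,2):0 a9@(4,1):1 a10@(5,1):0 a11@(5,3):1 a12@(2,0):0 a13@(0,3):0 a14@(5,0):0
t=2: (unchanged — steady state)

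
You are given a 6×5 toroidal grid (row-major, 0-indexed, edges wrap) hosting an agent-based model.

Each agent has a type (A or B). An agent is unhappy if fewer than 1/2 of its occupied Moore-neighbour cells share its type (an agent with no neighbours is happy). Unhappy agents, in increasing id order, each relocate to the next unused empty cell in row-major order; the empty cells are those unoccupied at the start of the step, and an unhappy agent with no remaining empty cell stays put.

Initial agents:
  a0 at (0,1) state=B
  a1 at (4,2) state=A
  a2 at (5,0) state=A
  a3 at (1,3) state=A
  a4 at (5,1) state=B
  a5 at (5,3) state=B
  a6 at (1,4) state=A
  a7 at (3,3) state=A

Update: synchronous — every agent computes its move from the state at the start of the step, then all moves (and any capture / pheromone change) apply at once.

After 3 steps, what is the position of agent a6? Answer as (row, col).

t=1: a0@(0,1):B a1@(0,0):A a2@(0,2):A a3@(1,3):A a4@(0,3):B a5@(0,4):B a6@(1,4):A a7@(3,3):A
t=2: a0@(1,0):B a1@(1,1):A a2@(1,2):A a3@(1,3):A a4@(2,0):B a5@(2,1):B a6@(1,4):A a7@(3,3):A
t=3: a0@(1,0):B a1@(0,0):A a2@(1,2):A a3@(1,3):A a4@(2,0):B a5@(2,1):B a6@(0,1):A a7@(3,3):A

(0, 1)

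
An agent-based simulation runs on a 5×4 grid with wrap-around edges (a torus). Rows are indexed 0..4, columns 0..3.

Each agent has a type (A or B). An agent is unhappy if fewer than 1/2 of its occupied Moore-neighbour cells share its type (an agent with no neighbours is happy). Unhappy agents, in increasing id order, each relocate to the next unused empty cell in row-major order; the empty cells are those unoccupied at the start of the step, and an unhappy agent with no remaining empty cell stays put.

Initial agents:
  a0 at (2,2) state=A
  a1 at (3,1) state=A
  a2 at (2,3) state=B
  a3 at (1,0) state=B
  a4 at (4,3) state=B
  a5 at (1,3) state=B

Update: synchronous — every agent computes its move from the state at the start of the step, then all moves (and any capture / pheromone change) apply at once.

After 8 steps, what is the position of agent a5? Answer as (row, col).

t=1: a0@(0,0):A a1@(3,1):A a2@(2,3):B a3@(1,0):B a4@(4,3):B a5@(1,3):B
t=2: a0@(0,1):A a1@(3,1):A a2@(2,3):B a3@(1,0):B a4@(0,2):B a5@(1,3):B
t=3: a0@(0,0):A a1@(3,1):A a2@(2,3):B a3@(1,0):B a4@(0,2):B a5@(1,3):B
t=4: a0@(0,1):A a1@(3,1):A a2@(2,3):B a3@(1,0):B a4@(0,2):B a5@(1,3):B
t=5: a0@(0,0):A a1@(3,1):A a2@(2,3):B a3@(1,0):B a4@(0,2):B a5@(1,3):B
t=6: a0@(0,1):A a1@(3,1):A a2@(2,3):B a3@(1,0):B a4@(0,2):B a5@(1,3):B
t=7: a0@(0,0):A a1@(3,1):A a2@(2,3):B a3@(1,0):B a4@(0,2):B a5@(1,3):B
t=8: a0@(0,1):A a1@(3,1):A a2@(2,3):B a3@(1,0):B a4@(0,2):B a5@(1,3):B

(1, 3)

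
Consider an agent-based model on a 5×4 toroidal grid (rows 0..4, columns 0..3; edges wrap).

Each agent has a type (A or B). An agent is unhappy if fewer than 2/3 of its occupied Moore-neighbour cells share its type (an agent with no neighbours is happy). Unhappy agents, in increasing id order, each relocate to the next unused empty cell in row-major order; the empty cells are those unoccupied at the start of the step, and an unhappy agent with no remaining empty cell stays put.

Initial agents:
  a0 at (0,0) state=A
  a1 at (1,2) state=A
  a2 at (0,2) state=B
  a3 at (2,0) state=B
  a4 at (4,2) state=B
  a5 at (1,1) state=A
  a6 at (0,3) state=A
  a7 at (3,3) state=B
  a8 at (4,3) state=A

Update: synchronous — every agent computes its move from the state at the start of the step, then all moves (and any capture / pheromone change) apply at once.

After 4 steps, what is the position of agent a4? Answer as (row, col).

t=1: a0@(0,0):A a1@(1,2):A a2@(0,1):B a3@(1,0):B a4@(1,3):B a5@(2,1):A a6@(2,2):A a7@(3,3):B a8@(2,3):A
t=2: a0@(0,2):A a1@(0,3):A a2@(1,1):B a3@(2,0):B a4@(3,0):B a5@(2,1):A a6@(3,1):A a7@(3,2):B a8@(4,0):A
t=3: a0@(0,0):A a1@(0,3):A a2@(0,1):B a3@(1,0):B a4@(1,2):B a5@(1,3):A a6@(2,2):A a7@(2,3):B a8@(4,0):A
t=4: a0@(0,2):A a1@(1,1):A a2@(2,0):B a3@(2,1):B a4@(3,0):B a5@(3,1):A a6@(3,2):A a7@(3,3):B a8@(4,0):A

(3, 0)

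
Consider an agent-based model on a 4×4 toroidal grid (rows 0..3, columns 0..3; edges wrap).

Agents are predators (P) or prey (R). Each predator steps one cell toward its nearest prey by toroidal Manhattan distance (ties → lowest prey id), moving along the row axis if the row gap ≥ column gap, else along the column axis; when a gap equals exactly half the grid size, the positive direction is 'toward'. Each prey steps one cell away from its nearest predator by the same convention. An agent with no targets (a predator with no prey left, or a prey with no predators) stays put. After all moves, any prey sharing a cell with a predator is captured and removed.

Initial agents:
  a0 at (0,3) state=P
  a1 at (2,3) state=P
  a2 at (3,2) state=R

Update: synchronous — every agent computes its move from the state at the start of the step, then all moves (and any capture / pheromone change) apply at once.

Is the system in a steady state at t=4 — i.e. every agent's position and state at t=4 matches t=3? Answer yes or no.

t=1: a0@(3,3):P a1@(3,3):P a2@(2,2):R
t=2: a0@(2,3):P a1@(2,3):P a2@(1,2):R
t=3: a0@(1,3):P a1@(1,3):P a2@(0,2):R
t=4: a0@(0,3):P a1@(0,3):P a2@(3,2):R

no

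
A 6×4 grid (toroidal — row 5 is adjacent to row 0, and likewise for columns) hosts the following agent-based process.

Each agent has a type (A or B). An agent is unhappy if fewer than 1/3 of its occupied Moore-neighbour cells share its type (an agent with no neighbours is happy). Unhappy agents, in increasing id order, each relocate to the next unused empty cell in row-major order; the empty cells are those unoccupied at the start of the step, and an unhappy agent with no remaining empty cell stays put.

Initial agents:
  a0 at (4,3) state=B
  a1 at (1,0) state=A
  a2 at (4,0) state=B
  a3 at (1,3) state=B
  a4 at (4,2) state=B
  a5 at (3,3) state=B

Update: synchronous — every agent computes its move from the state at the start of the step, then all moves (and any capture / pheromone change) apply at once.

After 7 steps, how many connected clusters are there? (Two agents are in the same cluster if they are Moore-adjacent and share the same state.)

t=1: a0@(4,3):B a1@(0,0):A a2@(4,0):B a3@(0,1):B a4@(4,2):B a5@(3,3):B
t=2: a0@(4,3):B a1@(0,2):A a2@(4,0):B a3@(0,3):B a4@(4,2):B a5@(3,3):B
t=3: a0@(4,3):B a1@(0,0):A a2@(4,0):B a3@(0,1):B a4@(4,2):B a5@(3,3):B
t=4: a0@(4,3):B a1@(0,2):A a2@(4,0):B a3@(0,3):B a4@(4,2):B a5@(3,3):B
t=5: a0@(4,3):B a1@(0,0):A a2@(4,0):B a3@(0,1):B a4@(4,2):B a5@(3,3):B
t=6: a0@(4,3):B a1@(0,2):A a2@(4,0):B a3@(0,3):B a4@(4,2):B a5@(3,3):B
t=7: a0@(4,3):B a1@(0,0):A a2@(4,0):B a3@(0,1):B a4@(4,2):B a5@(3,3):B

3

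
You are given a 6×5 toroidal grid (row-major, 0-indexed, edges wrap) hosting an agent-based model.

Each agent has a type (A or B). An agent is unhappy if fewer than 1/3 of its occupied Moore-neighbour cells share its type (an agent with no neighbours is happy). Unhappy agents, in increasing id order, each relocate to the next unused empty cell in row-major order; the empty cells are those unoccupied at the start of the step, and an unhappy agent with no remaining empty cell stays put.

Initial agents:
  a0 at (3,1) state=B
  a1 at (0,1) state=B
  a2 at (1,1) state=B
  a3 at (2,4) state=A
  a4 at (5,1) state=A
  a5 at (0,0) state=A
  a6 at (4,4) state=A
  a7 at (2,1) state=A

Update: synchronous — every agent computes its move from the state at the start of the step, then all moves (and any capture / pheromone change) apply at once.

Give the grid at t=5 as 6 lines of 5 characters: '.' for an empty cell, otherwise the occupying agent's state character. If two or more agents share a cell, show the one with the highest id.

t=1: a0@(0,2):B a1@(0,1):B a2@(1,1):B a3@(2,4):A a4@(5,1):A a5@(0,0):A a6@(4,4):A a7@(0,3):A
t=2: a0@(0,2):B a1@(0,1):B a2@(1,1):B a3@(2,4):A a4@(5,1):A a5@(0,0):A a6@(4,4):A a7@(0,4):A
t=3: (unchanged — steady state)

ABB.A
.B...
....A
.....
....A
.A...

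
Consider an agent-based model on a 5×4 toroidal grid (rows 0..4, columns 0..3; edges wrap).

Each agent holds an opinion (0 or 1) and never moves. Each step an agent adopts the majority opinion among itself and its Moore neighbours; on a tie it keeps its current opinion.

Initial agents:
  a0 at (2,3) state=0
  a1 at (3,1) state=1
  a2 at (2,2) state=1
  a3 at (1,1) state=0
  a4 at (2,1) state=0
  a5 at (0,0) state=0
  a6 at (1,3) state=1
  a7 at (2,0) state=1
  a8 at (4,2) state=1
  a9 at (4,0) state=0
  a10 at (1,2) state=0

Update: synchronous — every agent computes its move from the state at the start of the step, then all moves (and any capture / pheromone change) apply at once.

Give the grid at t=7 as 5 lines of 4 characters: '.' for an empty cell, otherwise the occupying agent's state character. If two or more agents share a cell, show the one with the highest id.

t=1: a0@(2,3):1 a1@(3,1):1 a2@(2,2):0 a3@(1,1):0 a4@(2,1):0 a5@(0,0):0 a6@(1,3):1 a7@(2,0):1 a8@(4,2):1 a9@(4,0):0 a10@(1,2):0
t=2: (unchanged — steady state)

0...
.001
1001
.1..
0.1.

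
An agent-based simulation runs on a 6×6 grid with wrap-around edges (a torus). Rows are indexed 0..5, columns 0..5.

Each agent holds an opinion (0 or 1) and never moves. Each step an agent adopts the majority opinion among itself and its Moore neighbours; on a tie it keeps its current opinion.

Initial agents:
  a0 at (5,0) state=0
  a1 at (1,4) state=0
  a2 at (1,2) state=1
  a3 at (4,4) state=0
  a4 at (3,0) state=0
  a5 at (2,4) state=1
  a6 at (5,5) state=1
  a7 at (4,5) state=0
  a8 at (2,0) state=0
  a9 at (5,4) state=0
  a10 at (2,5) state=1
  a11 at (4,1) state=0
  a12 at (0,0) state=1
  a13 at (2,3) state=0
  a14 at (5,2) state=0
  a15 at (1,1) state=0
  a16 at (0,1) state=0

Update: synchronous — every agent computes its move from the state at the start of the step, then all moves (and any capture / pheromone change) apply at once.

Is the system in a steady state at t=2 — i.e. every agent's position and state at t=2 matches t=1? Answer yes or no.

no

t=1: a0@(5,0):0 a1@(1,4):0 a2@(1,2):0 a3@(4,4):0 a4@(3,0):0 a5@(2,4):1 a6@(5,5):0 a7@(4,5):0 a8@(2,0):0 a9@(5,4):0 a10@(2,5):0 a11@(4,1):0 a12@(0,0):0 a13@(2,3):0 a14@(5,2):0 a15@(1,1):0 a16@(0,1):0
t=2: a0@(5,0):0 a1@(1,4):0 a2@(1,2):0 a3@(4,4):0 a4@(3,0):0 a5@(2,4):0 a6@(5,5):0 a7@(4,5):0 a8@(2,0):0 a9@(5,4):0 a10@(2,5):0 a11@(4,1):0 a12@(0,0):0 a13@(2,3):0 a14@(5,2):0 a15@(1,1):0 a16@(0,1):0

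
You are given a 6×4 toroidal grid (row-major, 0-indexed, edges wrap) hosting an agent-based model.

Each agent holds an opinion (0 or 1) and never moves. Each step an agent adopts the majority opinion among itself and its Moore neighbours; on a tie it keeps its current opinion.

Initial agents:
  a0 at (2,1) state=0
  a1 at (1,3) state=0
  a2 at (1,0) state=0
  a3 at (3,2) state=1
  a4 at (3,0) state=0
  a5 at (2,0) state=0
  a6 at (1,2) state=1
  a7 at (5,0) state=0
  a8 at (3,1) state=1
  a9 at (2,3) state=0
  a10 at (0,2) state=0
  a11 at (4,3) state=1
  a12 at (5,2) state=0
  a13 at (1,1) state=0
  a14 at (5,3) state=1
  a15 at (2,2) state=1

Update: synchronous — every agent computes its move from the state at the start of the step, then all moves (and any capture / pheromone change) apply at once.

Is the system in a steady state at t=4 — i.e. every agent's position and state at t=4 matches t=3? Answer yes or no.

t=1: a0@(2,1):0 a1@(1,3):0 a2@(1,0):0 a3@(3,2):1 a4@(3,0):0 a5@(2,0):0 a6@(1,2):0 a7@(5,0):1 a8@(3,1):1 a9@(2,3):0 a10@(0,2):0 a11@(4,3):1 a12@(5,2):0 a13@(1,1):0 a14@(5,3):0 a15@(2,2):1
t=2: a0@(2,1):0 a1@(1,3):0 a2@(1,0):0 a3@(3,2):1 a4@(3,0):0 a5@(2,0):0 a6@(1,2):0 a7@(5,0):1 a8@(3,1):1 a9@(2,3):0 a10@(0,2):0 a11@(4,3):1 a12@(5,2):0 a13@(1,1):0 a14@(5,3):0 a15@(2,2):0
t=3: a0@(2,1):0 a1@(1,3):0 a2@(1,0):0 a3@(3,2):1 a4@(3,0):0 a5@(2,0):0 a6@(1,2):0 a7@(5,0):1 a8@(3,1):0 a9@(2,3):0 a10@(0,2):0 a11@(4,3):1 a12@(5,2):0 a13@(1,1):0 a14@(5,3):0 a15@(2,2):0
t=4: a0@(2,1):0 a1@(1,3):0 a2@(1,0):0 a3@(3,2):0 a4@(3,0):0 a5@(2,0):0 a6@(1,2):0 a7@(5,0):1 a8@(3,1):0 a9@(2,3):0 a10@(0,2):0 a11@(4,3):1 a12@(5,2):0 a13@(1,1):0 a14@(5,3):0 a15@(2,2):0

no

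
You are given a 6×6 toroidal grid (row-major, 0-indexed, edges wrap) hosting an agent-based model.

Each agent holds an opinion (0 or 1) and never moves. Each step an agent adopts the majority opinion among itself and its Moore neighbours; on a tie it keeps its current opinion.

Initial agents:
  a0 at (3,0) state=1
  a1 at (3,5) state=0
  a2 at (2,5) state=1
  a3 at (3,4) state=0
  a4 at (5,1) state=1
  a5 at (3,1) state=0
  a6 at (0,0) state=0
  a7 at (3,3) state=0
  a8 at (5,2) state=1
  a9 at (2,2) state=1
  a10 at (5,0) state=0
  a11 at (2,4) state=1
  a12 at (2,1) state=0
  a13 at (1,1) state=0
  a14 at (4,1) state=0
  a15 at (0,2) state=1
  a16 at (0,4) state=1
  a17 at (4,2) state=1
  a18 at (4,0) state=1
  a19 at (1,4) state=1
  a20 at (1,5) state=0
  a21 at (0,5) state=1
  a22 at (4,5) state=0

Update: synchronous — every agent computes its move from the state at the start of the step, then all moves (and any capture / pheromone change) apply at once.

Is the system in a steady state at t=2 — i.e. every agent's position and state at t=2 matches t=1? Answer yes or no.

t=1: a0@(3,0):0 a1@(3,5):1 a2@(2,5):1 a3@(3,4):0 a4@(5,1):1 a5@(3,1):1 a6@(0,0):0 a7@(3,3):1 a8@(5,2):1 a9@(2,2):0 a10@(5,0):0 a11@(2,4):0 a12@(2,1):0 a13@(1,1):0 a14@(4,1):1 a15@(0,2):1 a16@(0,4):1 a17@(4,2):1 a18@(4,0):0 a19@(1,4):1 a20@(1,5):1 a21@(0,5):1 a22@(4,5):0
t=2: a0@(3,0):0 a1@(3,5):0 a2@(2,5):1 a3@(3,4):0 a4@(5,1):1 a5@(3,1):0 a6@(0,0):0 a7@(3,3):0 a8@(5,2):1 a9@(2,2):0 a10@(5,0):0 a11@(2,4):1 a12@(2,1):0 a13@(1,1):0 a14@(4,1):1 a15@(0,2):1 a16@(0,4):1 a17@(4,2):1 a18@(4,0):0 a19@(1,4):1 a20@(1,5):1 a21@(0,5):1 a22@(4,5):0

no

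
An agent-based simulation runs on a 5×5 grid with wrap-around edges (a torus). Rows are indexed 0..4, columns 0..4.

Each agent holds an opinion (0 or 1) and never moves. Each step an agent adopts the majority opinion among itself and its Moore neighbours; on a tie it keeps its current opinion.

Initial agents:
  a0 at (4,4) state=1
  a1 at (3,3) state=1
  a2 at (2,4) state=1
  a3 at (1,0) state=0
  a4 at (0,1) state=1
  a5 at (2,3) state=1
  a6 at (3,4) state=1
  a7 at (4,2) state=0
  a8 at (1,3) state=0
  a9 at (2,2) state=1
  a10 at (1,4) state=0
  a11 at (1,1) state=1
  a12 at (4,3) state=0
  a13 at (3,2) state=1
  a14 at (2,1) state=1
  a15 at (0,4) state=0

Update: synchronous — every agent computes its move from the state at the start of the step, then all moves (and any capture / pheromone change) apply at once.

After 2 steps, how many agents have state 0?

3

t=1: a0@(4,4):1 a1@(3,3):1 a2@(2,4):1 a3@(1,0):1 a4@(0,1):1 a5@(2,3):1 a6@(3,4):1 a7@(4,2):1 a8@(1,3):0 a9@(2,2):1 a10@(1,4):0 a11@(1,1):1 a12@(4,3):1 a13@(3,2):1 a14@(2,1):1 a15@(0,4):0
t=2: (unchanged — steady state)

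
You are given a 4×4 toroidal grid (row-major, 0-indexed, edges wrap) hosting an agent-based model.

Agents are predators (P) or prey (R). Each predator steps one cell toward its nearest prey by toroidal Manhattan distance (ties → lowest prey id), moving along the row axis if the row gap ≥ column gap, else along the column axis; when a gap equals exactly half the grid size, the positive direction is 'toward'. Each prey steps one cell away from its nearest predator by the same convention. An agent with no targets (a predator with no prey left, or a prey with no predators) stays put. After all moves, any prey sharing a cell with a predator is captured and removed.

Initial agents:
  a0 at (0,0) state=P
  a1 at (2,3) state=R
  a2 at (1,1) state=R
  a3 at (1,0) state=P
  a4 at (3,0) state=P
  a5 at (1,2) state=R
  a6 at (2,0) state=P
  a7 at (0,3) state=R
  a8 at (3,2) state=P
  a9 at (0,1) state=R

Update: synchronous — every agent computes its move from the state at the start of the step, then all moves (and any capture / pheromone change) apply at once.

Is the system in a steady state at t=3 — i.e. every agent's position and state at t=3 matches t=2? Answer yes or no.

t=1: a0@(0,3):P a2@(1,2):R a3@(1,1):P a4@(2,0):P a6@(2,3):P a7@(0,2):R a8@(2,2):P a9@(0,2):R
t=2: a0@(0,2):P a3@(1,2):P a4@(2,1):P a6@(1,3):P a7@(0,1):R a8@(1,2):P a9@(0,1):R
t=3: a0@(0,1):P a3@(0,2):P a4@(3,1):P a6@(1,0):P a7@(0,0):R a8@(0,2):P a9@(0,0):R

no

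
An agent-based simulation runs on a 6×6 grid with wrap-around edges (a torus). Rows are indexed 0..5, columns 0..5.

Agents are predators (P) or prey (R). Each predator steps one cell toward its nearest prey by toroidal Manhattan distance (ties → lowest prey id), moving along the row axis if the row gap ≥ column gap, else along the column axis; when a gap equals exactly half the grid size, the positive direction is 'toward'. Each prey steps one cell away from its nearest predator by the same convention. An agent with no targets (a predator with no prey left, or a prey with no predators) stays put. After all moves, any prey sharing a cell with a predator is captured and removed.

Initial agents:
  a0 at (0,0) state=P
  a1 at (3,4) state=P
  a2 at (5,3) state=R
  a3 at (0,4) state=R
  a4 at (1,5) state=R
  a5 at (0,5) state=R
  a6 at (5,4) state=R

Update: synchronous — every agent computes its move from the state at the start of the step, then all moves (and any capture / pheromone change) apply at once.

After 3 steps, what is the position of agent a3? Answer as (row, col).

(0, 1)

t=1: a0@(0,5):P a1@(4,4):P a2@(0,3):R a3@(0,3):R a4@(2,5):R a5@(0,4):R a6@(0,4):R
t=2: a0@(0,4):P a1@(5,4):P a2@(0,2):R a3@(0,2):R a4@(3,5):R a5@(0,3):R a6@(0,3):R
t=3: a0@(0,3):P a1@(0,4):P a2@(0,1):R a3@(0,1):R a4@(2,5):R a5@(0,2):R a6@(0,2):R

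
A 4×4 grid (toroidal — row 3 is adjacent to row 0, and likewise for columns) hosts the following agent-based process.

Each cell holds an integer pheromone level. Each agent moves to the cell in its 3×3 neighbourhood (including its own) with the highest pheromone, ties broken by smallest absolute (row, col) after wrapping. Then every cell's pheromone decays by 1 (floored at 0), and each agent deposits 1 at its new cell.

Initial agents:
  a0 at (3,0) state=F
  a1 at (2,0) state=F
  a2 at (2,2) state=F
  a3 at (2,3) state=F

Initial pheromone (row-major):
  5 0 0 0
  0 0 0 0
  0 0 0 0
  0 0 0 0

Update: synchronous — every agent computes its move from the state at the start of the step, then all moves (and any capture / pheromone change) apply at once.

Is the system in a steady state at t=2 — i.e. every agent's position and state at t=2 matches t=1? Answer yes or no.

t=1: a0@(0,0) a1@(1,0) a2@(1,1) a3@(1,0) | pheromone: 5 0 0 0 / 2 1 0 0 / 0 0 0 0 / 0 0 0 0
t=2: a0@(0,0) a1@(0,0) a2@(0,0) a3@(0,0) | pheromone: 8 0 0 0 / 1 0 0 0 / 0 0 0 0 / 0 0 0 0

no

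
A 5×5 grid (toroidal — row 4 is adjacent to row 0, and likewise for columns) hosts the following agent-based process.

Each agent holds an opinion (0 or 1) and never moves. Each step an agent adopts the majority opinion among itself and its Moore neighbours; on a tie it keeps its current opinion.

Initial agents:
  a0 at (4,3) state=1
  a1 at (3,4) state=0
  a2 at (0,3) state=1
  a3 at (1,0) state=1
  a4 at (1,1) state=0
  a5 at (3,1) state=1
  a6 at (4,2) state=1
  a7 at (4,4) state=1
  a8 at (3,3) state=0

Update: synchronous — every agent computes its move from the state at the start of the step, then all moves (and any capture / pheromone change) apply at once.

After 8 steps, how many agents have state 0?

t=1: a0@(4,3):1 a1@(3,4):0 a2@(0,3):1 a3@(1,0):1 a4@(1,1):0 a5@(3,1):1 a6@(4,2):1 a7@(4,4):1 a8@(3,3):1
t=2: a0@(4,3):1 a1@(3,4):1 a2@(0,3):1 a3@(1,0):1 a4@(1,1):0 a5@(3,1):1 a6@(4,2):1 a7@(4,4):1 a8@(3,3):1
t=3: (unchanged — steady state)

1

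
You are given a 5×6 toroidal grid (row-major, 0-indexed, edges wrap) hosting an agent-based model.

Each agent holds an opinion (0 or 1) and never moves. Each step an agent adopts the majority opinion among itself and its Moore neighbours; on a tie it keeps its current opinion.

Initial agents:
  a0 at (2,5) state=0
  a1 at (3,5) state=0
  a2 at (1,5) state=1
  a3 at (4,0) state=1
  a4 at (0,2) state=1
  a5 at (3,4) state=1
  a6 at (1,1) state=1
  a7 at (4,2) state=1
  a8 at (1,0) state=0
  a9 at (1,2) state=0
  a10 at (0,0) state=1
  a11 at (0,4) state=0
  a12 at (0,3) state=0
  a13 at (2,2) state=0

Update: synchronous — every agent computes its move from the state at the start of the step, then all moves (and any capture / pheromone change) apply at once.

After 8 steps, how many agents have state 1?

t=1: a0@(2,5):0 a1@(3,5):0 a2@(1,5):0 a3@(4,0):1 a4@(0,2):1 a5@(3,4):0 a6@(1,1):1 a7@(4,2):1 a8@(1,0):1 a9@(1,2):0 a10@(0,0):1 a11@(0,4):0 a12@(0,3):0 a13@(2,2):0
t=2: (unchanged — steady state)

6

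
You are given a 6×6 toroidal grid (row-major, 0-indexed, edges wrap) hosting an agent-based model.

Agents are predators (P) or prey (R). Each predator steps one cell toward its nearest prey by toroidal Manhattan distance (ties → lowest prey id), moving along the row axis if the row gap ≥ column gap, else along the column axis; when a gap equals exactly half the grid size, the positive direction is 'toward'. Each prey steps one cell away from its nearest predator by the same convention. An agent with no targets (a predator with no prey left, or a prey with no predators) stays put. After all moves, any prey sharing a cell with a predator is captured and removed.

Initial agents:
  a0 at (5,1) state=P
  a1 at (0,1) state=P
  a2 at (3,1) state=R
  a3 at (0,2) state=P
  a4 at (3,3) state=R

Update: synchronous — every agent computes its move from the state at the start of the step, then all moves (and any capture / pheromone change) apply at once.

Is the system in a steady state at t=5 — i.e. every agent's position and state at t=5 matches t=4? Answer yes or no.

t=1: a0@(4,1):P a1@(1,1):P a2@(2,1):R a3@(1,2):P a4@(2,3):R
t=2: a0@(3,1):P a1@(2,1):P a3@(2,2):P a4@(3,3):R
t=3: a0@(3,2):P a1@(2,2):P a3@(3,2):P a4@(3,4):R
t=4: a0@(3,3):P a1@(2,3):P a3@(3,3):P a4@(3,5):R
t=5: a0@(3,4):P a1@(2,4):P a3@(3,4):P a4@(3,0):R

no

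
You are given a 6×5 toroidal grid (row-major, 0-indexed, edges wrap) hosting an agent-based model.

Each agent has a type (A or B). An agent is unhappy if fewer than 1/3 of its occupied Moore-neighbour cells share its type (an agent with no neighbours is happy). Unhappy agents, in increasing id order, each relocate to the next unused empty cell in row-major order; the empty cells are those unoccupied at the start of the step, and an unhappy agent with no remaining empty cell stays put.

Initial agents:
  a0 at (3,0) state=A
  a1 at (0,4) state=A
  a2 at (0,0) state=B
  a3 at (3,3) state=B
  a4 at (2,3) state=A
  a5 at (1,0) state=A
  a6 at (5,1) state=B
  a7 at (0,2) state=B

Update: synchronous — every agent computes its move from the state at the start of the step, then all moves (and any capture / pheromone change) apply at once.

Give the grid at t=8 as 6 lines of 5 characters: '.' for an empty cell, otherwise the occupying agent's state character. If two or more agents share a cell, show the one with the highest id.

t=1: a0@(3,0):A a1@(0,4):A a2@(0,0):B a3@(0,1):B a4@(0,3):A a5@(1,0):A a6@(5,1):B a7@(0,2):B
t=2: (unchanged — steady state)

BBBAA
A....
.....
A....
.....
.B...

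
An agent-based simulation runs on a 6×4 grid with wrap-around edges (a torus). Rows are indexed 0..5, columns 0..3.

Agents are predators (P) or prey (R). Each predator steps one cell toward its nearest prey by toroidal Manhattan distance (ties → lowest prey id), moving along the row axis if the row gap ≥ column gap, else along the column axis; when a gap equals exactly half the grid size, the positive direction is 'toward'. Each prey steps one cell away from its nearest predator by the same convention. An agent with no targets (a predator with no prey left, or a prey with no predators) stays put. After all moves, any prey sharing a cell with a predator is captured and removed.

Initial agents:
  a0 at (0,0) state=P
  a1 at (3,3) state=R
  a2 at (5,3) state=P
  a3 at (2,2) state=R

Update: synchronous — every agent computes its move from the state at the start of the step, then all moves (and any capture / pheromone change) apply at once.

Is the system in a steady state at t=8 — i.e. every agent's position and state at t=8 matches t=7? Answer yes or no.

yes

t=1: a0@(1,0):P a1@(2,3):R a2@(4,3):P a3@(3,2):R
t=2: a0@(2,0):P a2@(3,3):P a3@(2,2):R
t=3: a0@(2,1):P a2@(2,3):P
t=4: (unchanged — steady state)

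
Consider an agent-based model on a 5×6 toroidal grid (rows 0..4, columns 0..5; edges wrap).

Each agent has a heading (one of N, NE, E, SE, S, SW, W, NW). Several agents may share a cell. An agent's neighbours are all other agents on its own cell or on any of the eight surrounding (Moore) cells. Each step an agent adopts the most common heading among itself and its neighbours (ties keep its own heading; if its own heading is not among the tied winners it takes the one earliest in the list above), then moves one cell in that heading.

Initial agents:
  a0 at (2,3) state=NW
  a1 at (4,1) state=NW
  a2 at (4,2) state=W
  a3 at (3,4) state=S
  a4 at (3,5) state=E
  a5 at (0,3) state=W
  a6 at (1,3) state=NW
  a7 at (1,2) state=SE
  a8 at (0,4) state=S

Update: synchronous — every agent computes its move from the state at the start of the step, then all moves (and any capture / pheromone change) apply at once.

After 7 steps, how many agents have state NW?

t=1: a0@(1,2):NW a1@(3,0):NW a2@(4,1):W a3@(4,4):S a4@(3,0):E a5@(0,2):W a6@(0,2):NW a7@(0,1):NW a8@(1,4):S
t=2: a0@(0,1):NW a1@(2,5):NW a2@(3,0):NW a3@(0,4):S a4@(3,1):E a5@(4,1):NW a6@(4,1):NW a7@(4,0):NW a8@(2,4):S
t=3: a0@(4,0):NW a1@(1,4):NW a2@(2,5):NW a3@(1,4):S a4@(2,0):NW a5@(3,0):NW a6@(3,0):NW a7@(3,5):NW a8@(3,4):S
t=4: a0@(3,5):NW a1@(0,3):NW a2@(1,4):NW a3@(0,3):NW a4@(1,5):NW a5@(2,5):NW a6@(2,5):NW a7@(2,4):NW a8@(2,3):NW
t=5: a0@(2,4):NW a1@(4,2):NW a2@(0,3):NW a3@(4,2):NW a4@(0,4):NW a5@(1,4):NW a6@(1,4):NW a7@(1,3):NW a8@(1,2):NW
t=6: a0@(1,3):NW a1@(3,1):NW a2@(4,2):NW a3@(3,1):NW a4@(4,3):NW a5@(0,3):NW a6@(0,3):NW a7@(0,2):NW a8@(0,1):NW
t=7: a0@(0,2):NW a1@(2,0):NW a2@(3,1):NW a3@(2,0):NW a4@(3,2):NW a5@(4,2):NW a6@(4,2):NW a7@(4,1):NW a8@(4,0):NW

9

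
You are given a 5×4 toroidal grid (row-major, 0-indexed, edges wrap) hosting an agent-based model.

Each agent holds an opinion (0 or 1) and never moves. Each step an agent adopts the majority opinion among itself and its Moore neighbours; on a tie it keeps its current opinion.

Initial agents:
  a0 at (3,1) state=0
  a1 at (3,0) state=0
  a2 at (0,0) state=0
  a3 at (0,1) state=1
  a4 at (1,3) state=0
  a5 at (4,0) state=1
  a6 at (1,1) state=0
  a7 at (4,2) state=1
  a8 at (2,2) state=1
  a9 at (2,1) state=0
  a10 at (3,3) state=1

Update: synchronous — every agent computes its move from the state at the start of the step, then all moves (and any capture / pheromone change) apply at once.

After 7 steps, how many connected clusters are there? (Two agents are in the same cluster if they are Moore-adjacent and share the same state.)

t=1: a0@(3,1):0 a1@(3,0):0 a2@(0,0):0 a3@(0,1):1 a4@(1,3):0 a5@(4,0):1 a6@(1,1):0 a7@(4,2):1 a8@(2,2):0 a9@(2,1):0 a10@(3,3):1
t=2: (unchanged — steady state)

2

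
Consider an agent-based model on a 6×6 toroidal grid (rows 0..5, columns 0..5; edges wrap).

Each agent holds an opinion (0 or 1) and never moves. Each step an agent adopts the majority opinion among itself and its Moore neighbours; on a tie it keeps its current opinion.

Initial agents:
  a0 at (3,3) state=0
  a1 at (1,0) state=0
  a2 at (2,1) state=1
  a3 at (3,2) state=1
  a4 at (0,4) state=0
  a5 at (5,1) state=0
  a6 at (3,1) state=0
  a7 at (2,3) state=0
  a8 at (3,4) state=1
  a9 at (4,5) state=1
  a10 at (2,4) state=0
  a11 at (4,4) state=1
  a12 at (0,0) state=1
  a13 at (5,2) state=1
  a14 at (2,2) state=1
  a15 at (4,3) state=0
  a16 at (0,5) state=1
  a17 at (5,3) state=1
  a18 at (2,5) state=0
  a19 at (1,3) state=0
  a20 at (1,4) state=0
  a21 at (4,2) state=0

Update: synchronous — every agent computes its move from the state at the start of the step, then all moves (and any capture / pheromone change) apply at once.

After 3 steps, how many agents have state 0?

18

t=1: a0@(3,3):0 a1@(1,0):1 a2@(2,1):1 a3@(3,2):0 a4@(0,4):0 a5@(5,1):0 a6@(3,1):1 a7@(2,3):0 a8@(3,4):0 a9@(4,5):1 a10@(2,4):0 a11@(4,4):1 a12@(0,0):1 a13@(5,2):0 a14@(2,2):0 a15@(4,3):1 a16@(0,5):0 a17@(5,3):1 a18@(2,5):0 a19@(1,3):0 a20@(1,4):0 a21@(4,2):0
t=2: a0@(3,3):0 a1@(1,0):1 a2@(2,1):1 a3@(3,2):0 a4@(0,4):0 a5@(5,1):0 a6@(3,1):0 a7@(2,3):0 a8@(3,4):0 a9@(4,5):1 a10@(2,4):0 a11@(4,4):1 a12@(0,0):1 a13@(5,2):0 a14@(2,2):0 a15@(4,3):0 a16@(0,5):0 a17@(5,3):1 a18@(2,5):0 a19@(1,3):0 a20@(1,4):0 a21@(4,2):0
t=3: a0@(3,3):0 a1@(1,0):1 a2@(2,1):0 a3@(3,2):0 a4@(0,4):0 a5@(5,1):0 a6@(3,1):0 a7@(2,3):0 a8@(3,4):0 a9@(4,5):1 a10@(2,4):0 a11@(4,4):1 a12@(0,0):1 a13@(5,2):0 a14@(2,2):0 a15@(4,3):0 a16@(0,5):0 a17@(5,3):0 a18@(2,5):0 a19@(1,3):0 a20@(1,4):0 a21@(4,2):0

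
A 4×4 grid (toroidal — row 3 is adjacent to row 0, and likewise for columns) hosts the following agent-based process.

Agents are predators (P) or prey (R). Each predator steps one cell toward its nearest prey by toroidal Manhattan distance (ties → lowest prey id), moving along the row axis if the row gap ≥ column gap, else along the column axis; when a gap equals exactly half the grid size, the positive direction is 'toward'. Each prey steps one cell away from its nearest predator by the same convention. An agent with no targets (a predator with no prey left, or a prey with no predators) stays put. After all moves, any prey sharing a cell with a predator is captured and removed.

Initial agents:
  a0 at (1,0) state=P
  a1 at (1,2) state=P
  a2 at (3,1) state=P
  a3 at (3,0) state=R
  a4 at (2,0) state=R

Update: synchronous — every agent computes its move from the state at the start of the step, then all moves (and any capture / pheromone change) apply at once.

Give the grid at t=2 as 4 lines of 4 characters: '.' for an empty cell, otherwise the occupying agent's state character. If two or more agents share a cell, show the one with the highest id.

....
....
...P
P.RP

t=1: a0@(2,0):P a1@(1,3):P a2@(3,0):P a3@(3,3):R
t=2: a0@(3,0):P a1@(2,3):P a2@(3,3):P a3@(3,2):R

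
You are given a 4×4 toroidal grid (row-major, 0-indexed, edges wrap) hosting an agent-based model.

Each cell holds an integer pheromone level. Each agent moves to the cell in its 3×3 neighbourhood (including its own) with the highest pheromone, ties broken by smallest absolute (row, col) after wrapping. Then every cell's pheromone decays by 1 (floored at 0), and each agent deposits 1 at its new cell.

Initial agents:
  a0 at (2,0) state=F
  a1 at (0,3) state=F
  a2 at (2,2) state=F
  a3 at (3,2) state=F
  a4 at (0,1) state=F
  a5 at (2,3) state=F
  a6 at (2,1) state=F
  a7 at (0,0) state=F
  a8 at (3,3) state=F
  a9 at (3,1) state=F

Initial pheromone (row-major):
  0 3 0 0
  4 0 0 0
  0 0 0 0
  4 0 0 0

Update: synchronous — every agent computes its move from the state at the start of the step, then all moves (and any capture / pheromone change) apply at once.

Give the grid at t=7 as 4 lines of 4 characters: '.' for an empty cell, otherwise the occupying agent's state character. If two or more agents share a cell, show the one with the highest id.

....
F...
....
F...

t=1: a0@(1,0) a1@(1,0) a2@(1,1) a3@(0,1) a4@(1,0) a5@(1,0) a6@(1,0) a7@(1,0) a8@(3,0) a9@(3,0) | pheromone: 0 3 0 0 / 9 1 0 0 / 0 0 0 0 / 5 0 0 0
t=2: a0@(1,0) a1@(1,0) a2@(1,0) a3@(1,0) a4@(1,0) a5@(1,0) a6@(1,0) a7@(1,0) a8@(3,0) a9@(3,0) | pheromone: 0 2 0 0 / 16 0 0 0 / 0 0 0 0 / 6 0 0 0
t=3: a0@(1,0) a1@(1,0) a2@(1,0) a3@(1,0) a4@(1,0) a5@(1,0) a6@(1,0) a7@(1,0) a8@(3,0) a9@(3,0) | pheromone: 0 1 0 0 / 23 0 0 0 / 0 0 0 0 / 7 0 0 0
t=4: a0@(1,0) a1@(1,0) a2@(1,0) a3@(1,0) a4@(1,0) a5@(1,0) a6@(1,0) a7@(1,0) a8@(3,0) a9@(3,0) | pheromone: 0 0 0 0 / 30 0 0 0 / 0 0 0 0 / 8 0 0 0
t=5: a0@(1,0) a1@(1,0) a2@(1,0) a3@(1,0) a4@(1,0) a5@(1,0) a6@(1,0) a7@(1,0) a8@(3,0) a9@(3,0) | pheromone: 0 0 0 0 / 37 0 0 0 / 0 0 0 0 / 9 0 0 0
t=6: a0@(1,0) a1@(1,0) a2@(1,0) a3@(1,0) a4@(1,0) a5@(1,0) a6@(1,0) a7@(1,0) a8@(3,0) a9@(3,0) | pheromone: 0 0 0 0 / 44 0 0 0 / 0 0 0 0 / 10 0 0 0
t=7: a0@(1,0) a1@(1,0) a2@(1,0) a3@(1,0) a4@(1,0) a5@(1,0) a6@(1,0) a7@(1,0) a8@(3,0) a9@(3,0) | pheromone: 0 0 0 0 / 51 0 0 0 / 0 0 0 0 / 11 0 0 0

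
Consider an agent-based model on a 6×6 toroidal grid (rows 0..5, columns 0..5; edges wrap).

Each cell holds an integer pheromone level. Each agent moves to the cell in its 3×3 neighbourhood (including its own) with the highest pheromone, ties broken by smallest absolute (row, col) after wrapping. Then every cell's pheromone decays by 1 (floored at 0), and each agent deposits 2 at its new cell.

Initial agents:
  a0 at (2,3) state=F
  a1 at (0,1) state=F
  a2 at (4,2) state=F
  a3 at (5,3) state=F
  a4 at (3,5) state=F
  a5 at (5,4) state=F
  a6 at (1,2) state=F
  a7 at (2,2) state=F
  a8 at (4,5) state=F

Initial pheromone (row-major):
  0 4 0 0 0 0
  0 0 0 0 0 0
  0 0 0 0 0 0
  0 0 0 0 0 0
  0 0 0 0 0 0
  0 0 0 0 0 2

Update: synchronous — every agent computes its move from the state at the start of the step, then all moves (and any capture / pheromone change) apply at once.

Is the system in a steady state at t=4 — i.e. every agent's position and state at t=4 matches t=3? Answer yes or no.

t=1: a0@(1,2) a1@(0,1) a2@(3,1) a3@(0,2) a4@(2,0) a5@(5,5) a6@(0,1) a7@(1,1) a8@(5,5) | pheromone: 0 7 2 0 0 0 / 0 2 2 0 0 0 / 2 0 0 0 0 0 / 0 2 0 0 0 0 / 0 0 0 0 0 0 / 0 0 0 0 0 5
t=2: a0@(0,1) a1@(0,1) a2@(2,0) a3@(0,1) a4@(1,1) a5@(5,5) a6@(0,1) a7@(0,1) a8@(5,5) | pheromone: 0 16 1 0 0 0 / 0 3 1 0 0 0 / 3 0 0 0 0 0 / 0 1 0 0 0 0 / 0 0 0 0 0 0 / 0 0 0 0 0 8
t=3: a0@(0,1) a1@(0,1) a2@(1,1) a3@(0,1) a4@(0,1) a5@(5,5) a6@(0,1) a7@(0,1) a8@(5,5) | pheromone: 0 27 0 0 0 0 / 0 4 0 0 0 0 / 2 0 0 0 0 0 / 0 0 0 0 0 0 / 0 0 0 0 0 0 / 0 0 0 0 0 11
t=4: a0@(0,1) a1@(0,1) a2@(0,1) a3@(0,1) a4@(0,1) a5@(5,5) a6@(0,1) a7@(0,1) a8@(5,5) | pheromone: 0 40 0 0 0 0 / 0 3 0 0 0 0 / 1 0 0 0 0 0 / 0 0 0 0 0 0 / 0 0 0 0 0 0 / 0 0 0 0 0 14

no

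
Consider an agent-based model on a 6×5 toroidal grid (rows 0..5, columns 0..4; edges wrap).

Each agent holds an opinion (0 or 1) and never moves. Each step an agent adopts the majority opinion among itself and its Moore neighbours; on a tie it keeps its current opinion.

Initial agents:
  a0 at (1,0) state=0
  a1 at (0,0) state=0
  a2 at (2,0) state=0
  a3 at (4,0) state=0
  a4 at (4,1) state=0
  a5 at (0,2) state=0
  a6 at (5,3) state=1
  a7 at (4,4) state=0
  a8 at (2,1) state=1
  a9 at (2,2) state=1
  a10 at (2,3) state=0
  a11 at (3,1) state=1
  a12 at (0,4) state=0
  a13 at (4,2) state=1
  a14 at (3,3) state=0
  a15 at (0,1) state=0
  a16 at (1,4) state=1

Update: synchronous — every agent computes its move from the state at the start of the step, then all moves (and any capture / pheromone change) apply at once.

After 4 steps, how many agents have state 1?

4

t=1: a0@(1,0):0 a1@(0,0):0 a2@(2,0):1 a3@(4,0):0 a4@(4,1):0 a5@(0,2):0 a6@(5,3):0 a7@(4,4):0 a8@(2,1):1 a9@(2,2):1 a10@(2,3):0 a11@(3,1):1 a12@(0,4):0 a13@(4,2):1 a14@(3,3):0 a15@(0,1):0 a16@(1,4):0
t=2: a0@(1,0):0 a1@(0,0):0 a2@(2,0):1 a3@(4,0):0 a4@(4,1):0 a5@(0,2):0 a6@(5,3):0 a7@(4,4):0 a8@(2,1):1 a9@(2,2):1 a10@(2,3):0 a11@(3,1):1 a12@(0,4):0 a13@(4,2):0 a14@(3,3):0 a15@(0,1):0 a16@(1,4):0
t=3: (unchanged — steady state)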